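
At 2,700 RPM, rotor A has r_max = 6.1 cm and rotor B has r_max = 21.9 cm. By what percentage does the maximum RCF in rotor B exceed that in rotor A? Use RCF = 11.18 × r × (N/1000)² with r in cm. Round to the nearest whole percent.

259%

At equal RPM, RCF scales linearly with r: ratio = 21.9 / 6.1 = 3.5902.
So rotor B delivers 259.0% more g-force.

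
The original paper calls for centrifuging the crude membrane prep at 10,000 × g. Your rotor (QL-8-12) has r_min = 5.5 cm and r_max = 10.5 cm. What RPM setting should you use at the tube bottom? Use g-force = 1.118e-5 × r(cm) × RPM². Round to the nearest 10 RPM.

Use r_max = 10.5 cm.
10,000 = 1.118 × 10⁻⁵ × 10.5 × N²
N² = 10,000 / (11.739 × 10⁻⁵) = 85,186,132
N ≈ √85,186,132 ≈ 9,229.6

N ≈ 9230 RPM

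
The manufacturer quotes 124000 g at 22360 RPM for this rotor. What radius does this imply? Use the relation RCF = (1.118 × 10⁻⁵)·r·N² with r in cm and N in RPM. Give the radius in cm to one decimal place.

124000 = 1.118 × 10⁻⁵ × r × (22360)²
r = 124000 / (1.118 × 10⁻⁵ × 499,969,600) = 124000 / 5589.66 ≈ 22.184 cm

r ≈ 22.2 cm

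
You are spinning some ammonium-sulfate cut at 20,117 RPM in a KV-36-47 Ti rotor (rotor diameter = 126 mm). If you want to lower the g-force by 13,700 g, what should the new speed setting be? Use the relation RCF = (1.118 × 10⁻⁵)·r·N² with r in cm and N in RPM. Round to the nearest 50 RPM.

14500 RPM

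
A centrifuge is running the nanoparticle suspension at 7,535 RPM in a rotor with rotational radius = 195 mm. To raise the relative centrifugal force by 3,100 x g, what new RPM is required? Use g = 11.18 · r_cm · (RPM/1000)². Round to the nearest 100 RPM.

r = 195 mm = 19.5 cm
Current RCF = 11.18 × 19.5 × (7.535)² = 11.18 × 19.5 × 56.776225 ≈ 12,377.8 × g
Target RCF = 12,377.8 + 3,100 = 15,477.8 × g
(N/1000)² = 15,477.8 / 218.01 = 70.99583
N = 1000 × √70.99583 ≈ 8,425.9

8400 RPM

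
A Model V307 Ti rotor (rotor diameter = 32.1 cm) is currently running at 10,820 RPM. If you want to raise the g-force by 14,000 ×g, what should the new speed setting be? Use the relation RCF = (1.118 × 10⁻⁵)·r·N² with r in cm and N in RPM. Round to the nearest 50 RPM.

13950 RPM

r = 32.1 / 2 = 16.05 cm
Current RCF = 1.118 × 10⁻⁵ × 16.05 × (10820)² = 1.118 × 10⁻⁵ × 16.05 × 117,072,400 ≈ 21,007.4 × g
Target RCF = 21,007.4 + 14,000 = 35,007.4 × g
N² = 35,007.4 / (17.9439 × 10⁻⁵) = 195,093,597
N ≈ √195,093,597 ≈ 13,967.6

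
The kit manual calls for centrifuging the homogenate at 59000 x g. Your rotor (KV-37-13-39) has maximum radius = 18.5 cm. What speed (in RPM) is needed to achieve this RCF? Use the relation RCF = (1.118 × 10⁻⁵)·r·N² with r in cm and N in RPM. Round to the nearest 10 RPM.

N ≈ 16890 RPM

59,000 = 1.118 × 10⁻⁵ × 18.5 × N²
N² = 59,000 / (20.683 × 10⁻⁵) = 285,258,425
N ≈ √285,258,425 ≈ 16,889.6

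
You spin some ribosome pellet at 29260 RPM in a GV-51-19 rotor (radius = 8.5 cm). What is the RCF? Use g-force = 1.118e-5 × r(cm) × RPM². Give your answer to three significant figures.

RCF ≈ 81400 g

RCF = 1.118 × 10⁻⁵ × 8.5 × (29260)² = 1.118 × 10⁻⁵ × 8.5 × 856,147,600 ≈ 81,359.7 × g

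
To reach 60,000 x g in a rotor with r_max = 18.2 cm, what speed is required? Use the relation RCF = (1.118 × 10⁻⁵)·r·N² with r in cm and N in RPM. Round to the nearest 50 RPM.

17150 RPM

RCF = 1.118 × 10⁻⁵ × r × N²
60,000 = 1.118 × 10⁻⁵ × 18.2 × N²
N² = 60,000 / (20.3476 × 10⁻⁵) = 294,875,071
N ≈ √294,875,071 ≈ 17,171.9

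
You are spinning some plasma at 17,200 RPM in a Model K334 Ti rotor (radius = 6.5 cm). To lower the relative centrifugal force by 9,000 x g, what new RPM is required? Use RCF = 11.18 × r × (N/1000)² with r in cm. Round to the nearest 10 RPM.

13110 RPM

Current RCF = 11.18 × 6.5 × (17.2)² = 11.18 × 6.5 × 295.84 ≈ 21,498.7 × g
Target RCF = 21,498.7 − 9,000 = 12,498.7 × g
(N/1000)² = 12,498.7 / 72.67 = 171.9926
N = 1000 × √171.9926 ≈ 13,114.6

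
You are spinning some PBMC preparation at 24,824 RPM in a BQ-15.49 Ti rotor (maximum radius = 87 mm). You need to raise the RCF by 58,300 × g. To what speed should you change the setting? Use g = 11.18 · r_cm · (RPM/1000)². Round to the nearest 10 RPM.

N₂ ≈ 34870 RPM

r = 87 mm = 8.7 cm
Current RCF = 11.18 × 8.7 × (24.824)² = 11.18 × 8.7 × 616.230976 ≈ 59,938.3 × g
Target RCF = 59,938.3 + 58,300 = 118,238.3 × g
(N/1000)² = 118,238.3 / 97.266 = 1215.618
N = 1000 × √1215.618 ≈ 34,865.7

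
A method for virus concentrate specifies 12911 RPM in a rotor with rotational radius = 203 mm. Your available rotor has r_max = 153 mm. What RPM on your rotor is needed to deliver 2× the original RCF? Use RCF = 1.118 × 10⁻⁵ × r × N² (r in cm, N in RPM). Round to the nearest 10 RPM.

Original rotor: r = 203 mm = 20.3 cm
RCF = 1.118 × 10⁻⁵ × r × N²
RCF_original = 1.118 × 10⁻⁵ × 20.3 × (12911)² = 1.118 × 10⁻⁵ × 20.3 × 166,693,921 ≈ 37,831.9 × g
Target RCF = 2 × 37,831.9 ≈ 75,663.8 × g
Your rotor: r = 153 mm = 15.3 cm
75,663.8 = 1.118 × 10⁻⁵ × 15.3 × N²
N² = 75,663.8 / (17.1054 × 10⁻⁵) = 442,338,677
N ≈ √442,338,677 ≈ 21,031.8

≈ 21030 RPM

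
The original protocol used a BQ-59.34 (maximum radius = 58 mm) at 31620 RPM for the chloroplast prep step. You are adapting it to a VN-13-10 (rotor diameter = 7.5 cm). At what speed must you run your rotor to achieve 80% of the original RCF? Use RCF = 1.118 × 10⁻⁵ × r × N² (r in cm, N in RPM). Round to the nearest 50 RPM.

≈ 35150 RPM

Original rotor: r = 58 mm = 5.8 cm
RCF = 1.118 × 10⁻⁵ × r × N²
RCF_original = 1.118 × 10⁻⁵ × 5.8 × (31620)² = 1.118 × 10⁻⁵ × 5.8 × 999,824,400 ≈ 64,832.6 × g
Target RCF = 0.8 × 64,832.6 ≈ 51,866.1 × g
Your rotor: r = 7.5 / 2 = 3.75 cm
51,866.1 = 1.118 × 10⁻⁵ × 3.75 × N²
N² = 51,866.1 / (4.1925 × 10⁻⁵) = 1,237,116,279
N ≈ √1,237,116,279 ≈ 35,172.7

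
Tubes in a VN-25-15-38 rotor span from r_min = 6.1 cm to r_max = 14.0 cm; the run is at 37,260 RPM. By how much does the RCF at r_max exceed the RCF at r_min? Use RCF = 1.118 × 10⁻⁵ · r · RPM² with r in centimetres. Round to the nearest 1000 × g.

ΔRCF = 1.118 × 10⁻⁵ × (r_max − r_min) × N² = 1.118 × 10⁻⁵ × 7.9 × 1,388,307,600 ≈ 122,618.1

ΔRCF ≈ 123000 g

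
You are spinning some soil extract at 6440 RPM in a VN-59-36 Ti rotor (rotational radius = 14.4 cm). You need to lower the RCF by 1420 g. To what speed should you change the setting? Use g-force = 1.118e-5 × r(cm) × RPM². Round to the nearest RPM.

Current RCF = 1.118 × 10⁻⁵ × 14.4 × (6440)² = 1.118 × 10⁻⁵ × 14.4 × 41,473,600 ≈ 6,676.9 × g
Target RCF = 6,676.9 − 1,420 = 5,256.9 × g
N² = 5,256.9 / (16.0992 × 10⁻⁵) = 32,653,175
N ≈ √32,653,175 ≈ 5,714.3

≈ 5714 RPM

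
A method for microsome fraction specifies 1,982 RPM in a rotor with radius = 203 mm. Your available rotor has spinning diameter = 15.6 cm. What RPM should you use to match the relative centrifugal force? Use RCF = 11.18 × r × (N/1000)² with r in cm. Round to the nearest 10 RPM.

Original rotor: r = 203 mm = 20.3 cm
RCF = 11.18 × r × (N/1000)²
RCF_original = 11.18 × 20.3 × (1.982)² = 11.18 × 20.3 × 3.928324 ≈ 891.5 × g
Your rotor: r = 15.6 / 2 = 7.8 cm
891.5 = 11.18 × 7.8 × (N/1000)²
(N/1000)² = 891.5 / 87.204 = 10.22315
N = 1000 × √10.22315 ≈ 3,197.4

≈ 3200 RPM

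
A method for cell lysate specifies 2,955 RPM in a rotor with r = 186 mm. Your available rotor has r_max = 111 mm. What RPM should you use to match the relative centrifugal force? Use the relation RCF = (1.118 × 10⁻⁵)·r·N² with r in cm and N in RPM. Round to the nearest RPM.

Original rotor: r = 186 mm = 18.6 cm
RCF = 1.118 × 10⁻⁵ × r × N²
RCF_original = 1.118 × 10⁻⁵ × 18.6 × (2955)² = 1.118 × 10⁻⁵ × 18.6 × 8,732,025 ≈ 1,815.8 × g
Your rotor: r = 111 mm = 11.1 cm
1,815.8 = 1.118 × 10⁻⁵ × 11.1 × N²
N² = 1,815.8 / (12.4098 × 10⁻⁵) = 14,631,984
N ≈ √14,631,984 ≈ 3,825.2

≈ 3825 RPM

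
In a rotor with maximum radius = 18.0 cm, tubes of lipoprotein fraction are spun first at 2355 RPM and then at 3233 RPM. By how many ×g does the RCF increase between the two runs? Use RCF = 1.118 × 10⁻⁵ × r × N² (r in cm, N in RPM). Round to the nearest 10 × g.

≈ 990 ×g

RCF₁ = 1.118 × 10⁻⁵ × 18 × (2355)² = 1.118 × 10⁻⁵ × 18 × 5,546,025 ≈ 1,116.1 × g
RCF₂ = 1.118 × 10⁻⁵ × 18 × (3233)² = 1.118 × 10⁻⁵ × 18 × 10,452,289 ≈ 2,103.4 × g
Increase = 2,103.4 − 1,116.1 = 987.3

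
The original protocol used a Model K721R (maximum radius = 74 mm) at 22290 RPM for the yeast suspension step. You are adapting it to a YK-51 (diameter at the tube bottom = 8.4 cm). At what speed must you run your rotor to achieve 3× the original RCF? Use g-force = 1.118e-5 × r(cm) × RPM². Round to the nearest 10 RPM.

Original rotor: r = 74 mm = 7.4 cm
RCF_original = 1.118 × 10⁻⁵ × 7.4 × (22290)² = 1.118 × 10⁻⁵ × 7.4 × 496,844,100 ≈ 41,104.9 × g
Target RCF = 3 × 41,104.9 ≈ 123,314.7 × g
Your rotor: r = 8.4 / 2 = 4.2 cm
123,314.7 = 1.118 × 10⁻⁵ × 4.2 × N²
N² = 123,314.7 / (4.6956 × 10⁻⁵) = 2,626,175,569
N ≈ √2,626,175,569 ≈ 51,246.2

51250 RPM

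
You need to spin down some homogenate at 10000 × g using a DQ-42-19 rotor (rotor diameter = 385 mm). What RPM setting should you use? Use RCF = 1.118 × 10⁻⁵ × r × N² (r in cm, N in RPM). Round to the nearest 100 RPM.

≈ 6800 RPM

r = 385 mm / 2 = 192.5 mm = 19.25 cm
10,000 = 1.118 × 10⁻⁵ × 19.25 × N²
N² = 10,000 / (21.5215 × 10⁻⁵) = 46,465,163
N ≈ √46,465,163 ≈ 6,816.5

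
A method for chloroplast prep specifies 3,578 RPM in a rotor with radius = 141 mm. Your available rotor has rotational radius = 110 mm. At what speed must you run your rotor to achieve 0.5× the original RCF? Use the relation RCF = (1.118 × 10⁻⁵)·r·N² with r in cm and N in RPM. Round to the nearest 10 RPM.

Original rotor: r = 141 mm = 14.1 cm
RCF = 1.118 × 10⁻⁵ × r × N²
RCF_original = 1.118 × 10⁻⁵ × 14.1 × (3578)² = 1.118 × 10⁻⁵ × 14.1 × 12,802,084 ≈ 2,018.1 × g
Target RCF = 0.5 × 2,018.1 ≈ 1,009 × g
Your rotor: r = 110 mm = 11.0 cm
1,009 = 1.118 × 10⁻⁵ × 11 × N²
N² = 1,009 / (12.298 × 10⁻⁵) = 8,204,586
N ≈ √8,204,586 ≈ 2,864.4

≈ 2860 RPM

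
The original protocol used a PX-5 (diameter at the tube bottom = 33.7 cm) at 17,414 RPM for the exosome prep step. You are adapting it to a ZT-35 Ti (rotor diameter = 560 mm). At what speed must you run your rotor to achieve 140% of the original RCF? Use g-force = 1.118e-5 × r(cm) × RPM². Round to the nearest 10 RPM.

≈ 15980 RPM

Original rotor: r = 33.7 / 2 = 16.85 cm
RCF = 1.118 × 10⁻⁵ × r × N²
RCF_original = 1.118 × 10⁻⁵ × 16.85 × (17414)² = 1.118 × 10⁻⁵ × 16.85 × 303,247,396 ≈ 57,126.7 × g
Target RCF = 1.4 × 57,126.7 ≈ 79,977.4 × g
Your rotor: r = 560 mm / 2 = 280 mm = 28 cm
79,977.4 = 1.118 × 10⁻⁵ × 28 × N²
N² = 79,977.4 / (31.304 × 10⁻⁵) = 255,486,200
N ≈ √255,486,200 ≈ 15,983.9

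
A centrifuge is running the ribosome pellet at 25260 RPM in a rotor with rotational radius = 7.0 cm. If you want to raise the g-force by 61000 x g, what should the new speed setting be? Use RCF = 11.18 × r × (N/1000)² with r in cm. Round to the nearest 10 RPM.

N₂ ≈ 37650 RPM

Current RCF = 11.18 × 7 × (25.26)² = 11.18 × 7 × 638.0676 ≈ 49,935.2 × g
Target RCF = 49,935.2 + 61,000 = 110,935.2 × g
(N/1000)² = 110,935.2 / 78.26 = 1417.521
N = 1000 × √1417.521 ≈ 37,650.0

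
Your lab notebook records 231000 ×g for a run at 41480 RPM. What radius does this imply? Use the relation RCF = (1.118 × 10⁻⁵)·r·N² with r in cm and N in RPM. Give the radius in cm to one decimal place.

r ≈ 12.0 cm

RCF = 1.118 × 10⁻⁵ × r × N²
231000 = 1.118 × 10⁻⁵ × r × (41480)²
r = 231000 / (1.118 × 10⁻⁵ × 1,720,590,400) = 231000 / 19236.2 ≈ 12.009 cm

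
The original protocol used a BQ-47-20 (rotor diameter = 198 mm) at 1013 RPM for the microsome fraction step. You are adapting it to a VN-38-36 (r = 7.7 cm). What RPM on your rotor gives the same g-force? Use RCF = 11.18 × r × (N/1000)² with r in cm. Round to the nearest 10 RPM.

Original rotor: r = 198 mm / 2 = 99 mm = 9.9 cm
RCF = 11.18 × r × (N/1000)²
RCF_original = 11.18 × 9.9 × (1.013)² = 11.18 × 9.9 × 1.026169 ≈ 113.6 × g
113.6 = 11.18 × 7.7 × (N/1000)²
(N/1000)² = 113.6 / 86.086 = 1.319611
N = 1000 × √1.319611 ≈ 1,148.7

≈ 1150 RPM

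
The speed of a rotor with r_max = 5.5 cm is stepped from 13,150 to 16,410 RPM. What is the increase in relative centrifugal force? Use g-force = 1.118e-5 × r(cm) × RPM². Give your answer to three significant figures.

≈ 5930 x g

RCF₁ = 1.118 × 10⁻⁵ × 5.5 × (13150)² = 1.118 × 10⁻⁵ × 5.5 × 172,922,500 ≈ 10,633 × g
RCF₂ = 1.118 × 10⁻⁵ × 5.5 × (16410)² = 1.118 × 10⁻⁵ × 5.5 × 269,288,100 ≈ 16,558.5 × g
Increase = 16,558.5 − 10,633 = 5,925.5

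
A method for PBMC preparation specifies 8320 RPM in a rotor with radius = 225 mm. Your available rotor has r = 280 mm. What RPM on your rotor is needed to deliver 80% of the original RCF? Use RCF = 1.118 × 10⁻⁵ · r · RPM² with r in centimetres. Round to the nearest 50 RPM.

≈ 6650 RPM

Original rotor: r = 225 mm = 22.5 cm
RCF_original = 1.118 × 10⁻⁵ × 22.5 × (8320)² = 1.118 × 10⁻⁵ × 22.5 × 69,222,400 ≈ 17,412.9 × g
Target RCF = 0.8 × 17,412.9 ≈ 13,930.3 × g
Your rotor: r = 280 mm = 28.0 cm
13,930.3 = 1.118 × 10⁻⁵ × 28 × N²
N² = 13,930.3 / (31.304 × 10⁻⁵) = 44,500,064
N ≈ √44,500,064 ≈ 6,670.8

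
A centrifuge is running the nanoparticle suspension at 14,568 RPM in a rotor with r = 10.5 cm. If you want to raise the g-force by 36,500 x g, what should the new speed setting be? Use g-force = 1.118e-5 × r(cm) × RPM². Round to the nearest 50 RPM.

≈ 22850 RPM

Current RCF = 1.118 × 10⁻⁵ × 10.5 × (14568)² = 1.118 × 10⁻⁵ × 10.5 × 212,226,624 ≈ 24,913.3 × g
Target RCF = 24,913.3 + 36,500 = 61,413.3 × g
N² = 61,413.3 / (11.739 × 10⁻⁵) = 523,156,146
N ≈ √523,156,146 ≈ 22,872.6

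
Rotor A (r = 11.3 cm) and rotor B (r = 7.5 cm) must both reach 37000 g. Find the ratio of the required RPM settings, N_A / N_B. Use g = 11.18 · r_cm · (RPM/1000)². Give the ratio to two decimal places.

0.81

At fixed RCF, N ∝ 1/√r, so N_A/N_B = √(r_B/r_A) = √(7.5/11.3) = √0.663717 = 0.8147.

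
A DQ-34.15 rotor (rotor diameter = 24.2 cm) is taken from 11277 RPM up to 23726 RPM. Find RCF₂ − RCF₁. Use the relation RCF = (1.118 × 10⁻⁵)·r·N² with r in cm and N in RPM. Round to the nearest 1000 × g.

r = 24.2 / 2 = 12.1 cm
RCF₁ = 1.118 × 10⁻⁵ × 12.1 × (11277)² = 1.118 × 10⁻⁵ × 12.1 × 127,170,729 ≈ 17,203.4 × g
RCF₂ = 1.118 × 10⁻⁵ × 12.1 × (23726)² = 1.118 × 10⁻⁵ × 12.1 × 562,923,076 ≈ 76,151.1 × g
Increase = 76,151.1 − 17,203.4 = 58,947.7

≈ 59000 ×g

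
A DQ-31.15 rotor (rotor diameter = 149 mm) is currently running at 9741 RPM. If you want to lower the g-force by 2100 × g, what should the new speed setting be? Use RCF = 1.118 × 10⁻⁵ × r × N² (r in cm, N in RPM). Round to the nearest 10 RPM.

r = 149 mm / 2 = 74.5 mm = 7.45 cm
Current RCF = 1.118 × 10⁻⁵ × 7.45 × (9741)² = 1.118 × 10⁻⁵ × 7.45 × 94,887,081 ≈ 7,903.2 × g
Target RCF = 7,903.2 − 2,100 = 5,803.2 × g
N² = 5,803.2 / (8.3291 × 10⁻⁵) = 69,673,794
N ≈ √69,673,794 ≈ 8,347.1

N₂ ≈ 8350 RPM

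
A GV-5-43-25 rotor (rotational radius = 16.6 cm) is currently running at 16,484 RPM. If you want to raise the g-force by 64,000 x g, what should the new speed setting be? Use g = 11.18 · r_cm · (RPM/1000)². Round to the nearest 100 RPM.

N₂ ≈ 24800 RPM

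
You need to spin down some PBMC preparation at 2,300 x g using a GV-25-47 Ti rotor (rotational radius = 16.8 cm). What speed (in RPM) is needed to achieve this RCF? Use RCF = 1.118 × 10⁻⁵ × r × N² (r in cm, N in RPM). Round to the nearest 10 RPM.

N ≈ 3500 RPM

2,300 = 1.118 × 10⁻⁵ × 16.8 × N²
N² = 2,300 / (18.7824 × 10⁻⁵) = 12,245,506
N ≈ √12,245,506 ≈ 3,499.4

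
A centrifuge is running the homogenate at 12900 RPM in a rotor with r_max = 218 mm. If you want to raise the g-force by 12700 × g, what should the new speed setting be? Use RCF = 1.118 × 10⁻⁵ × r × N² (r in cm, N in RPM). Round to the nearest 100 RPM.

r = 218 mm = 21.8 cm
Current RCF = 1.118 × 10⁻⁵ × 21.8 × (12900)² = 1.118 × 10⁻⁵ × 21.8 × 166,410,000 ≈ 40,558.1 × g
Target RCF = 40,558.1 + 12,700 = 53,258.1 × g
N² = 53,258.1 / (24.3724 × 10⁻⁵) = 218,518,078
N ≈ √218,518,078 ≈ 14,782.4

N₂ ≈ 14800 RPM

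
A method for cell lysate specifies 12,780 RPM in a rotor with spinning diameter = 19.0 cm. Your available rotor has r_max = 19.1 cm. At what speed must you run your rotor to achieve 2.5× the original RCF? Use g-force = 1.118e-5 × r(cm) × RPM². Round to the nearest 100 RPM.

Original rotor: r = 19.0 / 2 = 9.5 cm
RCF_original = 1.118 × 10⁻⁵ × 9.5 × (12780)² = 1.118 × 10⁻⁵ × 9.5 × 163,328,400 ≈ 17,347.1 × g
Target RCF = 2.5 × 17,347.1 ≈ 43,367.8 × g
43,367.8 = 1.118 × 10⁻⁵ × 19.1 × N²
N² = 43,367.8 / (21.3538 × 10⁻⁵) = 203,091,721
N ≈ √203,091,721 ≈ 14,251.0

14300 RPM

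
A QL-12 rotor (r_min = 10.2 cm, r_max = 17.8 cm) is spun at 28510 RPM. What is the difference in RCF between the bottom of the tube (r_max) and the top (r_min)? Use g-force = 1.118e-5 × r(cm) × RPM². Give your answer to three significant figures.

ΔRCF ≈ 69100 x g

ΔRCF = 1.118 × 10⁻⁵ × (r_max − r_min) × N² = 1.118 × 10⁻⁵ × 7.6 × 812,820,100 ≈ 69,063.7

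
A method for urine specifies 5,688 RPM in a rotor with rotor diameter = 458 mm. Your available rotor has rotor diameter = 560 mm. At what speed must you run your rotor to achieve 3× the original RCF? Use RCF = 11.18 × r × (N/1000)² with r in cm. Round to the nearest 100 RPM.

Original rotor: r = 458 mm / 2 = 229 mm = 22.9 cm
RCF_original = 11.18 × 22.9 × (5.688)² = 11.18 × 22.9 × 32.353344 ≈ 8,283.2 × g
Target RCF = 3 × 8,283.2 ≈ 24,849.6 × g
Your rotor: r = 560 mm / 2 = 280 mm = 28 cm
24,849.6 = 11.18 × 28 × (N/1000)²
(N/1000)² = 24,849.6 / 313.04 = 79.38155
N = 1000 × √79.38155 ≈ 8,909.6

≈ 8900 RPM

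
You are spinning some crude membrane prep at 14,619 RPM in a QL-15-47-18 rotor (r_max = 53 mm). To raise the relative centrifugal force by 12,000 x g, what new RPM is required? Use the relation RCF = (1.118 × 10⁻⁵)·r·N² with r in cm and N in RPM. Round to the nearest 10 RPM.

r = 53 mm = 5.3 cm
Current RCF = 1.118 × 10⁻⁵ × 5.3 × (14619)² = 1.118 × 10⁻⁵ × 5.3 × 213,715,161 ≈ 12,663.5 × g
Target RCF = 12,663.5 + 12,000 = 24,663.5 × g
N² = 24,663.5 / (5.9254 × 10⁻⁵) = 416,233,503
N ≈ √416,233,503 ≈ 20,401.8

N₂ ≈ 20400 RPM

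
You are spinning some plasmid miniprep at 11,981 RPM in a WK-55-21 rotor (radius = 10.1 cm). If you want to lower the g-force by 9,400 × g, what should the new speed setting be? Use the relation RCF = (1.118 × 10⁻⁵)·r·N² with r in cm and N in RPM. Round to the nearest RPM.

Current RCF = 1.118 × 10⁻⁵ × 10.1 × (11981)² = 1.118 × 10⁻⁵ × 10.1 × 143,544,361 ≈ 16,208.7 × g
Target RCF = 16,208.7 − 9,400 = 6,808.7 × g
N² = 6,808.7 / (11.2918 × 10⁻⁵) = 60,297,738
N ≈ √60,297,738 ≈ 7,765.2

N₂ ≈ 7765 RPM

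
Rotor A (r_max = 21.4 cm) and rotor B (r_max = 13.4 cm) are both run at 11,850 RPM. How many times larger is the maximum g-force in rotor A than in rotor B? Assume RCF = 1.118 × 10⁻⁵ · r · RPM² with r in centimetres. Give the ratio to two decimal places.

1.60

At fixed N, RCF ∝ r, so RCF_A/RCF_B = r_A/r_B = 21.4 / 13.4 = 1.5970.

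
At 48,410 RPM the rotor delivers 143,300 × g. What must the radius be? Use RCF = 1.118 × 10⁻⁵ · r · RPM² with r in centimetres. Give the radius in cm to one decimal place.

≈ 5.5 cm

143300 = 1.118 × 10⁻⁵ × r × (48410)²
r = 143300 / (1.118 × 10⁻⁵ × 2,343,528,100) = 143300 / 26200.64 ≈ 5.469 cm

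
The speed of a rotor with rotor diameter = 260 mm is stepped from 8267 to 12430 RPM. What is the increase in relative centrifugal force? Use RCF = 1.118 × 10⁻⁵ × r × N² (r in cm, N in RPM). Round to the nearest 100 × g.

≈ 12500 ×g

r = 260 mm / 2 = 130 mm = 13 cm
RCF₁ = 1.118 × 10⁻⁵ × 13 × (8267)² = 1.118 × 10⁻⁵ × 13 × 68,343,289 ≈ 9,933 × g
RCF₂ = 1.118 × 10⁻⁵ × 13 × (12430)² = 1.118 × 10⁻⁵ × 13 × 154,504,900 ≈ 22,455.7 × g
Increase = 22,455.7 − 9,933 = 12,522.7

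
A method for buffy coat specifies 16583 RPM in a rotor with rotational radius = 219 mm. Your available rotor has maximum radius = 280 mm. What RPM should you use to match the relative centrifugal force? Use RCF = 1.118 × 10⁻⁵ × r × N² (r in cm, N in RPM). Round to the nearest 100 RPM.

14700 RPM

Original rotor: r = 219 mm = 21.9 cm
RCF_original = 1.118 × 10⁻⁵ × 21.9 × (16583)² = 1.118 × 10⁻⁵ × 21.9 × 274,995,889 ≈ 67,330.5 × g
Your rotor: r = 280 mm = 28.0 cm
67,330.5 = 1.118 × 10⁻⁵ × 28 × N²
N² = 67,330.5 / (31.304 × 10⁻⁵) = 215,085,932
N ≈ √215,085,932 ≈ 14,665.8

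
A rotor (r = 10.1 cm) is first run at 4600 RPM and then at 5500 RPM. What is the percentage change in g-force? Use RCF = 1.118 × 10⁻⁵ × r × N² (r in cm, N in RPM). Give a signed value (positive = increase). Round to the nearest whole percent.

+43%

RCF ∝ N², so the ratio is (5500/4600)² = (1.195652)² = 1.4296.
Change = 1.4296 − 1 = +0.4296 → +43.0%.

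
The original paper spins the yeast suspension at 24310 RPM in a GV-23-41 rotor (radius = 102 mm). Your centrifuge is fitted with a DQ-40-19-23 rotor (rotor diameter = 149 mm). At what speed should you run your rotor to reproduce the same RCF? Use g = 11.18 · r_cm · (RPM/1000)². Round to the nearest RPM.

28445 RPM

Original rotor: r = 102 mm = 10.2 cm
RCF_original = 11.18 × 10.2 × (24.31)² = 11.18 × 10.2 × 590.9761 ≈ 67,392.6 × g
Your rotor: r = 149 mm / 2 = 74.5 mm = 7.45 cm
67,392.6 = 11.18 × 7.45 × (N/1000)²
(N/1000)² = 67,392.6 / 83.291 = 809.1222
N = 1000 × √809.1222 ≈ 28,445.1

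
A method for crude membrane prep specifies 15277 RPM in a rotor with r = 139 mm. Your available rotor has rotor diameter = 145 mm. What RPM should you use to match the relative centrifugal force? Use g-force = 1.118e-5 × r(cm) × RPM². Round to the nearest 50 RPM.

Original rotor: r = 139 mm = 13.9 cm
RCF_original = 1.118 × 10⁻⁵ × 13.9 × (15277)² = 1.118 × 10⁻⁵ × 13.9 × 233,386,729 ≈ 36,268.8 × g
Your rotor: r = 145 mm / 2 = 72.5 mm = 7.25 cm
36,268.8 = 1.118 × 10⁻⁵ × 7.25 × N²
N² = 36,268.8 / (8.1055 × 10⁻⁵) = 447,459,133
N ≈ √447,459,133 ≈ 21,153.2

≈ 21150 RPM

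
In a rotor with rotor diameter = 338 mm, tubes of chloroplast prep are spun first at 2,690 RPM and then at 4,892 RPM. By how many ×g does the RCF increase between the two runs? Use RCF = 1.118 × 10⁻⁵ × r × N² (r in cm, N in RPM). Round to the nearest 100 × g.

≈ 3200 ×g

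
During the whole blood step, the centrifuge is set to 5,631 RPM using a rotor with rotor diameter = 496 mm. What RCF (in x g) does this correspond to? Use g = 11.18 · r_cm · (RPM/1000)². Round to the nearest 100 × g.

RCF ≈ 8800 x g

r = 496 mm / 2 = 248 mm = 24.8 cm
RCF = 11.18 × 24.8 × (5.631)² = 11.18 × 24.8 × 31.708161 ≈ 8,791.5 × g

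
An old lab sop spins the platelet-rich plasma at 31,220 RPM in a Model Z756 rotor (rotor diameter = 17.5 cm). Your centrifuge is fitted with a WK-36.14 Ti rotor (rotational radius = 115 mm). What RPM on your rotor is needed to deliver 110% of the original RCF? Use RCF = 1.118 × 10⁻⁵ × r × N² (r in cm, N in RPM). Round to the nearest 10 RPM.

≈ 28560 RPM

Original rotor: r = 17.5 / 2 = 8.75 cm
RCF_original = 1.118 × 10⁻⁵ × 8.75 × (31220)² = 1.118 × 10⁻⁵ × 8.75 × 974,688,400 ≈ 95,348.9 × g
Target RCF = 1.1 × 95,348.9 ≈ 104,883.8 × g
Your rotor: r = 115 mm = 11.5 cm
104,883.8 = 1.118 × 10⁻⁵ × 11.5 × N²
N² = 104,883.8 / (12.857 × 10⁻⁵) = 815,771,953
N ≈ √815,771,953 ≈ 28,561.7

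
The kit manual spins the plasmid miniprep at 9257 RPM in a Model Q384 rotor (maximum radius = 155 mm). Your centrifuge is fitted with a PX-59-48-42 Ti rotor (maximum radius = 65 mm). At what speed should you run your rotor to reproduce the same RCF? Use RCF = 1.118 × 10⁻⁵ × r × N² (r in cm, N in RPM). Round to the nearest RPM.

Original rotor: r = 155 mm = 15.5 cm
RCF_original = 1.118 × 10⁻⁵ × 15.5 × (9257)² = 1.118 × 10⁻⁵ × 15.5 × 85,692,049 ≈ 14,849.6 × g
Your rotor: r = 65 mm = 6.5 cm
14,849.6 = 1.118 × 10⁻⁵ × 6.5 × N²
N² = 14,849.6 / (7.267 × 10⁻⁵) = 204,342,920
N ≈ √204,342,920 ≈ 14,294.9

≈ 14295 RPM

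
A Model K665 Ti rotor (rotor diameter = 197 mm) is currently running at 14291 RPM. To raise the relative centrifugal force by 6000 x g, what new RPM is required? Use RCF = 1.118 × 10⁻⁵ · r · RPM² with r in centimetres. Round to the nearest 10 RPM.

N₂ ≈ 16080 RPM

r = 197 mm / 2 = 98.5 mm = 9.85 cm
Current RCF = 1.118 × 10⁻⁵ × 9.85 × (14291)² = 1.118 × 10⁻⁵ × 9.85 × 204,232,681 ≈ 22,490.7 × g
Target RCF = 22,490.7 + 6,000 = 28,490.7 × g
N² = 28,490.7 / (11.0123 × 10⁻⁵) = 258,717,071
N ≈ √258,717,071 ≈ 16,084.7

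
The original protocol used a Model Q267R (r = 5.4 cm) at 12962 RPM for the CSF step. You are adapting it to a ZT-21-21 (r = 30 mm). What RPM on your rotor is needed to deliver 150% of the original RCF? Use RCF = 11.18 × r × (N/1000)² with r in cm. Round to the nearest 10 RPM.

RCF = 11.18 × r × (N/1000)²
RCF_original = 11.18 × 5.4 × (12.962)² = 11.18 × 5.4 × 168.013444 ≈ 10,143.3 × g
Target RCF = 1.5 × 10,143.3 ≈ 15,214.9 × g
Your rotor: r = 30 mm = 3.0 cm
15,214.9 = 11.18 × 3 × (N/1000)²
(N/1000)² = 15,214.9 / 33.54 = 453.6345
N = 1000 × √453.6345 ≈ 21,298.7

≈ 21300 RPM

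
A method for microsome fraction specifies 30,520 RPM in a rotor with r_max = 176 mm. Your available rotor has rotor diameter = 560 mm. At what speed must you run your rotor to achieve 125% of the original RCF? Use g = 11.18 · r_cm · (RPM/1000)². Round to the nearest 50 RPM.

Original rotor: r = 176 mm = 17.6 cm
RCF_original = 11.18 × 17.6 × (30.52)² = 11.18 × 17.6 × 931.4704 ≈ 183,283.6 × g
Target RCF = 1.25 × 183,283.6 ≈ 229,104.5 × g
Your rotor: r = 560 mm / 2 = 280 mm = 28 cm
229,104.5 = 11.18 × 28 × (N/1000)²
(N/1000)² = 229,104.5 / 313.04 = 731.8697
N = 1000 × √731.8697 ≈ 27,053.1

27050 RPM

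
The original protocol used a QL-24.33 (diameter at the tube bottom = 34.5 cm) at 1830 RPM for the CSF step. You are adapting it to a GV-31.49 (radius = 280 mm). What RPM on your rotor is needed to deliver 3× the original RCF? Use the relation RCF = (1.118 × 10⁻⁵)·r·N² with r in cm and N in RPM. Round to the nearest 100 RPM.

Original rotor: r = 34.5 / 2 = 17.25 cm
RCF_original = 1.118 × 10⁻⁵ × 17.25 × (1830)² = 1.118 × 10⁻⁵ × 17.25 × 3,348,900 ≈ 645.9 × g
Target RCF = 3 × 645.9 ≈ 1,937.7 × g
Your rotor: r = 280 mm = 28.0 cm
1,937.7 = 1.118 × 10⁻⁵ × 28 × N²
N² = 1,937.7 / (31.304 × 10⁻⁵) = 6,189,944
N ≈ √6,189,944 ≈ 2,488.0

≈ 2500 RPM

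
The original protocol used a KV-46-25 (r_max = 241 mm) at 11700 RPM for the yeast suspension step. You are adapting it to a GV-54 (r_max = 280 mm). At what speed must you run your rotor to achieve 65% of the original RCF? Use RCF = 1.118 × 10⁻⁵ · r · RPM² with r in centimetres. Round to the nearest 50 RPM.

≈ 8750 RPM

Original rotor: r = 241 mm = 24.1 cm
RCF_original = 1.118 × 10⁻⁵ × 24.1 × (11700)² = 1.118 × 10⁻⁵ × 24.1 × 136,890,000 ≈ 36,883.4 × g
Target RCF = 0.65 × 36,883.4 ≈ 23,974.2 × g
Your rotor: r = 280 mm = 28.0 cm
23,974.2 = 1.118 × 10⁻⁵ × 28 × N²
N² = 23,974.2 / (31.304 × 10⁻⁵) = 76,585,101
N ≈ √76,585,101 ≈ 8,751.3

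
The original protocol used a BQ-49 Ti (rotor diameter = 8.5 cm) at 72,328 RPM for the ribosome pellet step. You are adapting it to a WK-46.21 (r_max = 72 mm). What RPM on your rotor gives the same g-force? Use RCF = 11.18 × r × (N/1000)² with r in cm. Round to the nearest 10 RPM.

Original rotor: r = 8.5 / 2 = 4.25 cm
RCF_original = 11.18 × 4.25 × (72.328)² = 11.18 × 4.25 × 5,231.339584 ≈ 248,567.1 × g
Your rotor: r = 72 mm = 7.2 cm
248,567.1 = 11.18 × 7.2 × (N/1000)²
(N/1000)² = 248,567.1 / 80.496 = 3087.944
N = 1000 × √3087.944 ≈ 55,569.3

≈ 55570 RPM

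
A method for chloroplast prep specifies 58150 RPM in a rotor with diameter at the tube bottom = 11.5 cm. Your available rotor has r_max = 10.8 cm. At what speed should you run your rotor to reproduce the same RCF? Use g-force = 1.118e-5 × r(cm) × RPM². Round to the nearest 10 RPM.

Original rotor: r = 11.5 / 2 = 5.75 cm
RCF_original = 1.118 × 10⁻⁵ × 5.75 × (58150)² = 1.118 × 10⁻⁵ × 5.75 × 3,381,422,500 ≈ 217,374.7 × g
217,374.7 = 1.118 × 10⁻⁵ × 10.8 × N²
N² = 217,374.7 / (12.0744 × 10⁻⁵) = 1,800,294,010
N ≈ √1,800,294,010 ≈ 42,429.9

42430 RPM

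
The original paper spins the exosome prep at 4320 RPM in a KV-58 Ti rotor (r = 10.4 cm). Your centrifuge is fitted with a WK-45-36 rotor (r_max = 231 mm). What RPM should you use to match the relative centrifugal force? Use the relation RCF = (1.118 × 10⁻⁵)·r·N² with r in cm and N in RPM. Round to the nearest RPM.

≈ 2899 RPM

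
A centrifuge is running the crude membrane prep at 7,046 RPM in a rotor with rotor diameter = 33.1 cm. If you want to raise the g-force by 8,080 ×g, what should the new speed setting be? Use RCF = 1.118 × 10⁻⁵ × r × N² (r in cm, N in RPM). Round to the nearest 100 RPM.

r = 33.1 / 2 = 16.55 cm
Current RCF = 1.118 × 10⁻⁵ × 16.55 × (7046)² = 1.118 × 10⁻⁵ × 16.55 × 49,646,116 ≈ 9,186 × g
Target RCF = 9,186 + 8,080 = 17,266 × g
N² = 17,266 / (18.5029 × 10⁻⁵) = 93,315,102
N ≈ √93,315,102 ≈ 9,660.0

≈ 9700 RPM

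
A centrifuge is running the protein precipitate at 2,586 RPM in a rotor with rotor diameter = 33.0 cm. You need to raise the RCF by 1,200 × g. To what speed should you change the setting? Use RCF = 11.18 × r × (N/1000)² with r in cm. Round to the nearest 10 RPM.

r = 33.0 / 2 = 16.5 cm
Current RCF = 11.18 × 16.5 × (2.586)² = 11.18 × 16.5 × 6.687396 ≈ 1,233.6 × g
Target RCF = 1,233.6 + 1,200 = 2,433.6 × g
(N/1000)² = 2,433.6 / 184.47 = 13.19239
N = 1000 × √13.19239 ≈ 3,632.1

≈ 3630 RPM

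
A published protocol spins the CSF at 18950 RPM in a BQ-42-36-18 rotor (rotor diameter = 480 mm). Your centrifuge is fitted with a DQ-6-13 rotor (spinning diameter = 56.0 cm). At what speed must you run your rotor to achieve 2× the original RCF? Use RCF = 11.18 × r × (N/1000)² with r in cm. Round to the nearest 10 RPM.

24810 RPM

Original rotor: r = 480 mm / 2 = 240 mm = 24 cm
RCF_original = 11.18 × 24 × (18.95)² = 11.18 × 24 × 359.1025 ≈ 96,354.4 × g
Target RCF = 2 × 96,354.4 ≈ 192,708.8 × g
Your rotor: r = 56.0 / 2 = 28 cm
192,708.8 = 11.18 × 28 × (N/1000)²
(N/1000)² = 192,708.8 / 313.04 = 615.6044
N = 1000 × √615.6044 ≈ 24,811.4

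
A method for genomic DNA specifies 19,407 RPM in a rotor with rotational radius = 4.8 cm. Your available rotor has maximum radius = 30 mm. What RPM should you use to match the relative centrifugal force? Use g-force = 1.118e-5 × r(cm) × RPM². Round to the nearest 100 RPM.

≈ 24500 RPM

RCF_original = 1.118 × 10⁻⁵ × 4.8 × (19407)² = 1.118 × 10⁻⁵ × 4.8 × 376,631,649 ≈ 20,211.6 × g
Your rotor: r = 30 mm = 3.0 cm
20,211.6 = 1.118 × 10⁻⁵ × 3 × N²
N² = 20,211.6 / (3.354 × 10⁻⁵) = 602,611,807
N ≈ √602,611,807 ≈ 24,548.2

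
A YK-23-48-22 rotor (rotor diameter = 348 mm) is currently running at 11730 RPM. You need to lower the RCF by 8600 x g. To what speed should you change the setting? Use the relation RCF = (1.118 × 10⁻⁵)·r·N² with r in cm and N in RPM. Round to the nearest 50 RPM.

≈ 9650 RPM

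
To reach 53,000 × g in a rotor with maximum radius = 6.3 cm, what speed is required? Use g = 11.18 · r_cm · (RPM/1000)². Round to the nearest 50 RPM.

53,000 = 11.18 × 6.3 × (N/1000)²
(N/1000)² = 53,000 / 70.434 = 752.4775
N = 1000 × √752.4775 ≈ 27,431.3

27450 RPM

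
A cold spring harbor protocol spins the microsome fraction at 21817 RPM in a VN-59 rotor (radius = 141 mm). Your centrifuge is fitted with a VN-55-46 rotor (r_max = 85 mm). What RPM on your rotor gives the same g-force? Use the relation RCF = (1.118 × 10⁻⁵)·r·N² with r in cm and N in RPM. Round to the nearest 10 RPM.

Original rotor: r = 141 mm = 14.1 cm
RCF = 1.118 × 10⁻⁵ × r × N²
RCF_original = 1.118 × 10⁻⁵ × 14.1 × (21817)² = 1.118 × 10⁻⁵ × 14.1 × 475,981,489 ≈ 75,032.8 × g
Your rotor: r = 85 mm = 8.5 cm
75,032.8 = 1.118 × 10⁻⁵ × 8.5 × N²
N² = 75,032.8 / (9.503 × 10⁻⁵) = 789,569,610
N ≈ √789,569,610 ≈ 28,099.3

≈ 28100 RPM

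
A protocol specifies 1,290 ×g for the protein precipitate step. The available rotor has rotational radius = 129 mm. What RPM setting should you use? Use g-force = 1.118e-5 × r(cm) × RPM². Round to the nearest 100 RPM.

≈ 3000 RPM

r = 129 mm = 12.9 cm
1,290 = 1.118 × 10⁻⁵ × 12.9 × N²
N² = 1,290 / (14.4222 × 10⁻⁵) = 8,944,544
N ≈ √8,944,544 ≈ 2,990.7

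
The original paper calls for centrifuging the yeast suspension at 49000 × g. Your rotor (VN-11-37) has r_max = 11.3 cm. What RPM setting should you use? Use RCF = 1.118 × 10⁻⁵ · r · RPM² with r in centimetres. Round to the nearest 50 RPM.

RCF = 1.118 × 10⁻⁵ × r × N²
49,000 = 1.118 × 10⁻⁵ × 11.3 × N²
N² = 49,000 / (12.6334 × 10⁻⁵) = 387,860,750
N ≈ √387,860,750 ≈ 19,694.2

19700 RPM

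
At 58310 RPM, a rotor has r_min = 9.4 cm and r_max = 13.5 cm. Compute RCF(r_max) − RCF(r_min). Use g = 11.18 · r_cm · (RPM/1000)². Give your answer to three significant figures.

RCF_max = 11.18 × 13.5 × (58.31)² = 11.18 × 13.5 × 3,400.0561 ≈ 513,170.5 × g
RCF_min = 11.18 × 9.4 × (58.31)² = 11.18 × 9.4 × 3,400.0561 ≈ 357,318.7 × g
ΔRCF = 513,170.5 − 357,318.7 = 155,851.8

≈ 156000 x g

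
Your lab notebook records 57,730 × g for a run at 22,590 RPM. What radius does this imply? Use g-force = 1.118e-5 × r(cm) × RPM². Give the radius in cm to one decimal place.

57730 = 1.118 × 10⁻⁵ × r × (22590)²
r = 57730 / (1.118 × 10⁻⁵ × 510,308,100) = 57730 / 5705.245 ≈ 10.119 cm

r ≈ 10.1 cm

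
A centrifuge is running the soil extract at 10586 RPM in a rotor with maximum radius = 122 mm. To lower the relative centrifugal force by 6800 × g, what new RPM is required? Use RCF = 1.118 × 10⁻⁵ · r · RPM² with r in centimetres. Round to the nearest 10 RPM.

N₂ ≈ 7890 RPM

r = 122 mm = 12.2 cm
Current RCF = 1.118 × 10⁻⁵ × 12.2 × (10586)² = 1.118 × 10⁻⁵ × 12.2 × 112,063,396 ≈ 15,285 × g
Target RCF = 15,285 − 6,800 = 8,485 × g
N² = 8,485 / (13.6396 × 10⁻⁵) = 62,208,569
N ≈ √62,208,569 ≈ 7,887.2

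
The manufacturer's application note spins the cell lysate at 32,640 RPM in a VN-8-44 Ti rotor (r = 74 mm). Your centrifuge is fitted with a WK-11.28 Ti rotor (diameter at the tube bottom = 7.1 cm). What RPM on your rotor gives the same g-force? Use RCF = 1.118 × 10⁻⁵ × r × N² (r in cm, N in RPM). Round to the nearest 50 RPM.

47150 RPM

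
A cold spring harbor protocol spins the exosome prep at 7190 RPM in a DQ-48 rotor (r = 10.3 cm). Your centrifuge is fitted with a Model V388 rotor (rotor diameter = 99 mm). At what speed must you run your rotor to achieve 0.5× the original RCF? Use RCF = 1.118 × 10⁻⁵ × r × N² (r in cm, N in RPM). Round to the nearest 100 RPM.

7300 RPM

RCF = 1.118 × 10⁻⁵ × r × N²
RCF_original = 1.118 × 10⁻⁵ × 10.3 × (7190)² = 1.118 × 10⁻⁵ × 10.3 × 51,696,100 ≈ 5,953 × g
Target RCF = 0.5 × 5,953 ≈ 2,976.5 × g
Your rotor: r = 99 mm / 2 = 49.5 mm = 4.95 cm
2,976.5 = 1.118 × 10⁻⁵ × 4.95 × N²
N² = 2,976.5 / (5.5341 × 10⁻⁵) = 53,784,717
N ≈ √53,784,717 ≈ 7,333.8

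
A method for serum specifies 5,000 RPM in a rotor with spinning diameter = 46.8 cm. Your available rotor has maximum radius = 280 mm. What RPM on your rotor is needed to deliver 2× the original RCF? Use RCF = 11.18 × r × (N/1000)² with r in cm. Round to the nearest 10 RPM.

≈ 6460 RPM

Original rotor: r = 46.8 / 2 = 23.4 cm
RCF_original = 11.18 × 23.4 × (5)² = 11.18 × 23.4 × 25 ≈ 6,540.3 × g
Target RCF = 2 × 6,540.3 ≈ 13,080.6 × g
Your rotor: r = 280 mm = 28.0 cm
13,080.6 = 11.18 × 28 × (N/1000)²
(N/1000)² = 13,080.6 / 313.04 = 41.78571
N = 1000 × √41.78571 ≈ 6,464.2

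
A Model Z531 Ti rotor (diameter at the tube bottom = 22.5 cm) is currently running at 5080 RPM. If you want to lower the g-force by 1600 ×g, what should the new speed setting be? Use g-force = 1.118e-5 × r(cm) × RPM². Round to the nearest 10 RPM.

N₂ ≈ 3620 RPM

r = 22.5 / 2 = 11.25 cm
Current RCF = 1.118 × 10⁻⁵ × 11.25 × (5080)² = 1.118 × 10⁻⁵ × 11.25 × 25,806,400 ≈ 3,245.8 × g
Target RCF = 3,245.8 − 1,600 = 1,645.8 × g
N² = 1,645.8 / (12.5775 × 10⁻⁵) = 13,085,271
N ≈ √13,085,271 ≈ 3,617.4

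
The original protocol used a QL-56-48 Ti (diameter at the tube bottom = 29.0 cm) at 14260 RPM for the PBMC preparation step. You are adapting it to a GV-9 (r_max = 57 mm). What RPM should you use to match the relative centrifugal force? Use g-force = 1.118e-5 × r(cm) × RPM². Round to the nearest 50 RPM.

Original rotor: r = 29.0 / 2 = 14.5 cm
RCF_original = 1.118 × 10⁻⁵ × 14.5 × (14260)² = 1.118 × 10⁻⁵ × 14.5 × 203,347,600 ≈ 32,964.7 × g
Your rotor: r = 57 mm = 5.7 cm
32,964.7 = 1.118 × 10⁻⁵ × 5.7 × N²
N² = 32,964.7 / (6.3726 × 10⁻⁵) = 517,288,077
N ≈ √517,288,077 ≈ 22,744.0

≈ 22750 RPM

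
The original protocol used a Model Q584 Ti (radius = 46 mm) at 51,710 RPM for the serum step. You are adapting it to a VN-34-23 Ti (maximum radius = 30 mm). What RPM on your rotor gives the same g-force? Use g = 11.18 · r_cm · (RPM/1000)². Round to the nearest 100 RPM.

Original rotor: r = 46 mm = 4.6 cm
RCF = 11.18 × r × (N/1000)²
RCF_original = 11.18 × 4.6 × (51.71)² = 11.18 × 4.6 × 2,673.9241 ≈ 137,514.6 × g
Your rotor: r = 30 mm = 3.0 cm
137,514.6 = 11.18 × 3 × (N/1000)²
(N/1000)² = 137,514.6 / 33.54 = 4100.018
N = 1000 × √4100.018 ≈ 64,031.4

≈ 64000 RPM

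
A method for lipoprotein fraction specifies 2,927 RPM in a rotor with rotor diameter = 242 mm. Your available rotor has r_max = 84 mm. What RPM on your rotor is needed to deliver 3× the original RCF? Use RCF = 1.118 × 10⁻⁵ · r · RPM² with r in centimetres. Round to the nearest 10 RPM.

Original rotor: r = 242 mm / 2 = 121 mm = 12.1 cm
RCF = 1.118 × 10⁻⁵ × r × N²
RCF_original = 1.118 × 10⁻⁵ × 12.1 × (2927)² = 1.118 × 10⁻⁵ × 12.1 × 8,567,329 ≈ 1,159 × g
Target RCF = 3 × 1,159 ≈ 3,477 × g
Your rotor: r = 84 mm = 8.4 cm
3,477 = 1.118 × 10⁻⁵ × 8.4 × N²
N² = 3,477 / (9.3912 × 10⁻⁵) = 37,024,022
N ≈ √37,024,022 ≈ 6,084.7

6080 RPM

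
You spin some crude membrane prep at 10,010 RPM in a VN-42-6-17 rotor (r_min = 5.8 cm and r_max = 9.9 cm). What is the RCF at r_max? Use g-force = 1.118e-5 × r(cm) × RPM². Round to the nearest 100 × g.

11100 x g

Use r_max = 9.9 cm.
RCF = 1.118 × 10⁻⁵ × 9.9 × (10010)² = 1.118 × 10⁻⁵ × 9.9 × 100,200,100 ≈ 11,090.3 × g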